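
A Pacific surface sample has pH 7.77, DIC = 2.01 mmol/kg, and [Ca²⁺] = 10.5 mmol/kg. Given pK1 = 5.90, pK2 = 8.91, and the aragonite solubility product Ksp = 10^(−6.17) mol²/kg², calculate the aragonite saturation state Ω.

Ω = 2.08

α₂ = 1 / (1 + [H⁺]/K2 + [H⁺]²/(K1K2)) = 1 / (1 + 10^+1.14 + 10^-0.73)
   = 1 / (1 + 13.804 + 0.18621) = 1/14.990 = 0.06671
[CO3²⁻] = α₂ × DIC = 0.06671 × 2.01 = 0.1341 mmol/kg
Ksp = 10^(−6.17) = 6.761×10^-7
Ω = [Ca²⁺][CO3²⁻]/Ksp = (10.5×10^-3)(1.341×10^-4) / 6.761×10^-7 = 2.08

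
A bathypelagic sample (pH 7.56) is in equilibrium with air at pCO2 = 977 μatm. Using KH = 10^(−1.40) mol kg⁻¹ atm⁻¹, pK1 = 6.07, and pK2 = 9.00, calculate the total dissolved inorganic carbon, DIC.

[CO2*] = KH · pCO2 = 10^(−1.40) × 977×10^-6 = 3.890×10^-5 mol/kg
α₀ = 1/(1 + K1/[H⁺] + K1K2/[H⁺]²) = 1/(1 + 10^+1.49 + 10^+0.05) = 0.03028
DIC = [CO2*]/α₀ = 3.890×10^-5 / 0.03028 = 1.28 mmol/kg

DIC = 1.28 mmol/kg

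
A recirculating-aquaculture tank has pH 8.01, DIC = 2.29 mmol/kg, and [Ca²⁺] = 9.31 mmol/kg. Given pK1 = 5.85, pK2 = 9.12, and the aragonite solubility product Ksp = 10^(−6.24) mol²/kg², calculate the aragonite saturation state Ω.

α₂ = 1 / (1 + [H⁺]/K2 + [H⁺]²/(K1K2)) = 1 / (1 + 10^+1.11 + 10^-1.05)
   = 1 / (1 + 12.882 + 0.089125) = 1/13.972 = 0.07157
[CO3²⁻] = α₂ × DIC = 0.07157 × 2.29 = 0.1639 mmol/kg
Ksp = 10^(−6.24) = 5.754×10^-7
Ω = [Ca²⁺][CO3²⁻]/Ksp = (9.31×10^-3)(1.639×10^-4) / 5.754×10^-7 = 2.65

Ω = 2.65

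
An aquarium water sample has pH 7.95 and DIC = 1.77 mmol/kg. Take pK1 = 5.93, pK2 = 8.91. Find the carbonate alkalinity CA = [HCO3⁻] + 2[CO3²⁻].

CA = [HCO3⁻] + 2[CO3²⁻] = (α₁ + 2α₂)·DIC
At pH 7.95: [H⁺]/K1 = 10^-2.02 = 0.0095499, K2/[H⁺] = 10^-0.96 = 0.10965
α₁ = 1/(1 + 0.0095499 + 0.10965) = 1/1.1192 = 0.8935; α₂ = α₁·K2/[H⁺] = 0.09797
α₁ + 2α₂ = 1.0894
CA = 1.0894 × 1.77 = 1.93 mmol/kg

CA = 1.93 mmol/kg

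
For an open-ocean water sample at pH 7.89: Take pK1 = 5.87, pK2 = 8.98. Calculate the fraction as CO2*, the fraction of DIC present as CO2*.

α₀ = 0.00875

α₀ = 1 / (1 + K1/[H⁺] + K1K2/[H⁺]²) = 1 / (1 + 10^+2.02 + 10^+0.93)
   = 1 / (1 + 104.71 + 8.5114) = 1/114.22 = 0.008755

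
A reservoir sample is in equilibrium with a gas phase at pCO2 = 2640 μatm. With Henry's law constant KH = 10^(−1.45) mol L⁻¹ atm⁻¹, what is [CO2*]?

[CO2*] = 93.7 μmol/L

KH = 10^(−1.45) = 3.548×10^-2 mol L⁻¹ atm⁻¹
[CO2*] = KH · pCO2 = 3.548×10^-2 × 2640×10^-6 atm = 9.37×10^-5 mol/L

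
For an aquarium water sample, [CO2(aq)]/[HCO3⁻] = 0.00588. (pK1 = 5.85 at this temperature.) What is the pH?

From K1 = [H⁺][HCO3⁻]/[CO2(aq)]:  pH = pK1 − log₁₀([CO2(aq)]/[HCO3⁻])
log₁₀(0.00588) = -2.231
pH = 5.85 − (-2.231) = 8.08

pH = 8.08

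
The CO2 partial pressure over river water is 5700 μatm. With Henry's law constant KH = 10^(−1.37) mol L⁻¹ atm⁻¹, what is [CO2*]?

KH = 10^(−1.37) = 4.266×10^-2 mol L⁻¹ atm⁻¹
[CO2*] = KH · pCO2 = 4.266×10^-2 × 5700×10^-6 atm = 2.43×10^-4 mol/L

[CO2*] = 243 μmol/L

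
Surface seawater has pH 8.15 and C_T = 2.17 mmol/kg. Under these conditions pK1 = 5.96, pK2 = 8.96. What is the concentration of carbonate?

α₂ = 1 / (1 + [H⁺]/K2 + [H⁺]²/(K1K2)) = 1 / (1 + 10^+0.81 + 10^-1.38)
   = 1 / (1 + 6.4565 + 0.041687) = 1/7.4982 = 0.1334
[CO3²⁻] = α₂ × DIC = 0.1334 × 2.17 = 0.289 mmol/kg

[CO3²⁻] = 0.289 mmol/kg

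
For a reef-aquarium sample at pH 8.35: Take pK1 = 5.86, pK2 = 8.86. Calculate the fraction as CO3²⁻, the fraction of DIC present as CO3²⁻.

α₂ = 1 / (1 + [H⁺]/K2 + [H⁺]²/(K1K2)) = 1 / (1 + 10^+0.51 + 10^-1.98)
   = 1 / (1 + 3.2359 + 0.010471) = 1/4.2464 = 0.2355

α₂ = 0.235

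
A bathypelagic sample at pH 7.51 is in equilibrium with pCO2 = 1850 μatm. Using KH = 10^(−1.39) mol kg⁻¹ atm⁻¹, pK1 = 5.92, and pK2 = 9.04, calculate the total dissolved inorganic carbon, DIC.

DIC = 3.09 mmol/kg

[CO2*] = KH · pCO2 = 10^(−1.39) × 1850×10^-6 = 7.537×10^-5 mol/kg
α₀ = 1/(1 + K1/[H⁺] + K1K2/[H⁺]²) = 1/(1 + 10^+1.59 + 10^+0.06) = 0.02436
DIC = [CO2*]/α₀ = 7.537×10^-5 / 0.02436 = 3.09 mmol/kg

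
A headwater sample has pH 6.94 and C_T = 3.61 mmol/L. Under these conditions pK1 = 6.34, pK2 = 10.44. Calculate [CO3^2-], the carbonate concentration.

[CO3²⁻] = 0.912 μmol/L

α₂ = 1 / (1 + [H⁺]/K2 + [H⁺]²/(K1K2)) = 1 / (1 + 10^+3.50 + 10^+2.90)
   = 1 / (1 + 3162.3 + 794.33) = 1/3957.6 = 0.0002527
[CO3²⁻] = α₂ × DIC = 0.0002527 × 3.61 = 0.000912 mmol/L = 0.912 μmol/L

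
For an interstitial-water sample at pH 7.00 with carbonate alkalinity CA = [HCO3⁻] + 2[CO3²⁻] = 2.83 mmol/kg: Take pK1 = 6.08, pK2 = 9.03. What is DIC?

CA = [HCO3⁻] + 2[CO3²⁻] = (α₁ + 2α₂)·DIC
At pH 7.00: [H⁺]/K1 = 10^-0.92 = 0.12023, K2/[H⁺] = 10^-2.03 = 0.0093325
α₁ = 1/(1 + 0.12023 + 0.0093325) = 1/1.1296 = 0.8853; α₂ = α₁·K2/[H⁺] = 0.008262
α₁ + 2α₂ = 0.9018
DIC = CA / (α₁ + 2α₂) = 2.83 / 0.9018 = 3.14 mmol/kg

DIC = 3.14 mmol/kg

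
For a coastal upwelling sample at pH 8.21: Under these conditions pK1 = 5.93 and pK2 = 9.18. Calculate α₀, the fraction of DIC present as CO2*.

α₀ = 1 / (1 + K1/[H⁺] + K1K2/[H⁺]²) = 1 / (1 + 10^+2.28 + 10^+1.31)
   = 1 / (1 + 190.55 + 20.417) = 1/211.96 = 0.004718

α₀ = 0.00472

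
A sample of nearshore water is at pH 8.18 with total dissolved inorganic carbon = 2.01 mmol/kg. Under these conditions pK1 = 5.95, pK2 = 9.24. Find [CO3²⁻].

α₂ = 1 / (1 + [H⁺]/K2 + [H⁺]²/(K1K2)) = 1 / (1 + 10^+1.06 + 10^-1.17)
   = 1 / (1 + 11.482 + 0.067608) = 1/12.549 = 0.07969
[CO3²⁻] = α₂ × DIC = 0.07969 × 2.01 = 0.160 mmol/kg

[CO3²⁻] = 0.160 mmol/kg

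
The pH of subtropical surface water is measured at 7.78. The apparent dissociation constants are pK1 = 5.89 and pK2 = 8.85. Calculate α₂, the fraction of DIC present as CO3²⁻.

α₂ = 1 / (1 + [H⁺]/K2 + [H⁺]²/(K1K2)) = 1 / (1 + 10^+1.07 + 10^-0.82)
   = 1 / (1 + 11.749 + 0.15136) = 1/12.900 = 0.07752

α₂ = 0.0775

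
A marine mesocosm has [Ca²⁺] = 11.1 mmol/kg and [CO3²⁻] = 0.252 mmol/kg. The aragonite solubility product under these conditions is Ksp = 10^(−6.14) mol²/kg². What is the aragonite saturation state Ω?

Ksp = 10^(−6.14) = 7.244×10^-7
Ω = [Ca²⁺][CO3²⁻]/Ksp = (11.1×10^-3)(0.252×10^-3) / 7.244×10^-7 = 3.86

Ω = 3.86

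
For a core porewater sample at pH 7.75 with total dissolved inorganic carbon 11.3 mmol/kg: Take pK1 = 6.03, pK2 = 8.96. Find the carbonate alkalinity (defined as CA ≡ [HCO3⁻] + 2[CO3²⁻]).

CA = 11.7 mmol/kg

CA = [HCO3⁻] + 2[CO3²⁻] = (α₁ + 2α₂)·DIC
At pH 7.75: [H⁺]/K1 = 10^-1.72 = 0.019055, K2/[H⁺] = 10^-1.21 = 0.061660
α₁ = 1/(1 + 0.019055 + 0.061660) = 1/1.0807 = 0.9253; α₂ = α₁·K2/[H⁺] = 0.05705
α₁ + 2α₂ = 1.0394
CA = 1.0394 × 11.3 = 11.7 mmol/kg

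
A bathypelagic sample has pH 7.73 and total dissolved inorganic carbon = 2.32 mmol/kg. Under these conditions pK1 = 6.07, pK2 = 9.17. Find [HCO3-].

[HCO3⁻] = 2.19 mmol/kg

α₁ = 1 / (1 + [H⁺]/K1 + K2/[H⁺]) = 1 / (1 + 10^-1.66 + 10^-1.44)
   = 1 / (1 + 0.021878 + 0.036308) = 1/1.0582 = 0.9450
[HCO3⁻] = α₁ × DIC = 0.9450 × 2.32 = 2.19 mmol/kg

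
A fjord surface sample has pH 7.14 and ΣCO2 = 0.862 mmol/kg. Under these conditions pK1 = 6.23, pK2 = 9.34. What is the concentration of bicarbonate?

α₁ = 1 / (1 + [H⁺]/K1 + K2/[H⁺]) = 1 / (1 + 10^-0.91 + 10^-2.20)
   = 1 / (1 + 0.12303 + 0.0063096) = 1/1.1293 = 0.8855
[HCO3⁻] = α₁ × DIC = 0.8855 × 0.862 = 0.763 mmol/kg

[HCO3⁻] = 0.763 mmol/kg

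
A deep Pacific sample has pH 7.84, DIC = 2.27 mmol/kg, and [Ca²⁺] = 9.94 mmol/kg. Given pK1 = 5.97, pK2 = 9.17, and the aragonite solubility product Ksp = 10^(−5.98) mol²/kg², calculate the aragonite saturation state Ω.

Ω = 0.951

α₂ = 1 / (1 + [H⁺]/K2 + [H⁺]²/(K1K2)) = 1 / (1 + 10^+1.33 + 10^-0.54)
   = 1 / (1 + 21.380 + 0.28840) = 1/22.668 = 0.04412
[CO3²⁻] = α₂ × DIC = 0.04412 × 2.27 = 0.1001 mmol/kg
Ksp = 10^(−5.98) = 1.047×10^-6
Ω = [Ca²⁺][CO3²⁻]/Ksp = (9.94×10^-3)(1.001×10^-4) / 1.047×10^-6 = 0.951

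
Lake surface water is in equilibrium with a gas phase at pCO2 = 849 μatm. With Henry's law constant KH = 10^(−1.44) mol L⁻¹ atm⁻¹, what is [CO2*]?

KH = 10^(−1.44) = 3.631×10^-2 mol L⁻¹ atm⁻¹
[CO2*] = KH · pCO2 = 3.631×10^-2 × 849×10^-6 atm = 3.08×10^-5 mol/L

[CO2*] = 30.8 μmol/L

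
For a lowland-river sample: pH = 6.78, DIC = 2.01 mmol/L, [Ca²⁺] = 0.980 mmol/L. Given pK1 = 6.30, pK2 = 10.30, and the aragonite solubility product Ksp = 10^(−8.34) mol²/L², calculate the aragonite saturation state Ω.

Ω = 0.0977

α₂ = 1 / (1 + [H⁺]/K2 + [H⁺]²/(K1K2)) = 1 / (1 + 10^+3.52 + 10^+3.04)
   = 1 / (1 + 3311.3 + 1096.5) = 1/4408.8 = 0.0002268
[CO3²⁻] = α₂ × DIC = 0.0002268 × 2.01 = 0.0004559 mmol/L = 0.4559 μmol/L
Ksp = 10^(−8.34) = 4.571×10^-9
Ω = [Ca²⁺][CO3²⁻]/Ksp = (0.980×10^-3)(4.559×10^-7) / 4.571×10^-9 = 0.0977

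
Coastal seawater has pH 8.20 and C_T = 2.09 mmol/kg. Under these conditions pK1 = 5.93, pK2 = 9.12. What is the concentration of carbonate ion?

[CO3²⁻] = 0.223 mmol/kg

α₂ = 1 / (1 + [H⁺]/K2 + [H⁺]²/(K1K2)) = 1 / (1 + 10^+0.92 + 10^-1.35)
   = 1 / (1 + 8.3176 + 0.044668) = 1/9.3623 = 0.1068
[CO3²⁻] = α₂ × DIC = 0.1068 × 2.09 = 0.223 mmol/kg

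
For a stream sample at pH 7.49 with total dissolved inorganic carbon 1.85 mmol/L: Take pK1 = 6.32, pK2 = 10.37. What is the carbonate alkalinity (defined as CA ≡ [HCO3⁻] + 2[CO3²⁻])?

CA = 1.74 mmol/L

CA = [HCO3⁻] + 2[CO3²⁻] = (α₁ + 2α₂)·DIC
At pH 7.49: [H⁺]/K1 = 10^-1.17 = 0.067608, K2/[H⁺] = 10^-2.88 = 0.0013183
α₁ = 1/(1 + 0.067608 + 0.0013183) = 1/1.0689 = 0.9355; α₂ = α₁·K2/[H⁺] = 0.001233
α₁ + 2α₂ = 0.9380
CA = 0.9380 × 1.85 = 1.74 mmol/L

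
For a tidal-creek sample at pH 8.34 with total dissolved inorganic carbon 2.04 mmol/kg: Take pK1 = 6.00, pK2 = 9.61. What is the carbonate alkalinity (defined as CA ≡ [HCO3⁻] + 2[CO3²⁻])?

CA = [HCO3⁻] + 2[CO3²⁻] = (α₁ + 2α₂)·DIC
At pH 8.34: [H⁺]/K1 = 10^-2.34 = 0.0045709, K2/[H⁺] = 10^-1.27 = 0.053703
α₁ = 1/(1 + 0.0045709 + 0.053703) = 1/1.0583 = 0.9449; α₂ = α₁·K2/[H⁺] = 0.05075
α₁ + 2α₂ = 1.0464
CA = 1.0464 × 2.04 = 2.13 mmol/kg

CA = 2.13 mmol/kg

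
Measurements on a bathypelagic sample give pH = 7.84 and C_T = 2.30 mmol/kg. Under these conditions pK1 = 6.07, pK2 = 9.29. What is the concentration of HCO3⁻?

α₁ = 1 / (1 + [H⁺]/K1 + K2/[H⁺]) = 1 / (1 + 10^-1.77 + 10^-1.45)
   = 1 / (1 + 0.016982 + 0.035481) = 1/1.0525 = 0.9502
[HCO3⁻] = α₁ × DIC = 0.9502 × 2.30 = 2.19 mmol/kg

[HCO3⁻] = 2.19 mmol/kg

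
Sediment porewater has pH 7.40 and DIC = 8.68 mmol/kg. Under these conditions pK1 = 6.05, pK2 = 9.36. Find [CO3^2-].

[CO3²⁻] = 0.0902 mmol/kg

α₂ = 1 / (1 + [H⁺]/K2 + [H⁺]²/(K1K2)) = 1 / (1 + 10^+1.96 + 10^+0.61)
   = 1 / (1 + 91.201 + 4.0738) = 1/96.275 = 0.01039
[CO3²⁻] = α₂ × DIC = 0.01039 × 8.68 = 0.0902 mmol/kg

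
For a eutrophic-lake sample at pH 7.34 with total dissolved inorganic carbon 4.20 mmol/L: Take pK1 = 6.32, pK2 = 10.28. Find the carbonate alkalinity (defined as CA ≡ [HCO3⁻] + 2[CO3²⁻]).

CA = [HCO3⁻] + 2[CO3²⁻] = (α₁ + 2α₂)·DIC
At pH 7.34: [H⁺]/K1 = 10^-1.02 = 0.095499, K2/[H⁺] = 10^-2.94 = 0.0011482
α₁ = 1/(1 + 0.095499 + 0.0011482) = 1/1.0966 = 0.9119; α₂ = α₁·K2/[H⁺] = 0.001047
α₁ + 2α₂ = 0.9140
CA = 0.9140 × 4.20 = 3.84 mmol/L

CA = 3.84 mmol/L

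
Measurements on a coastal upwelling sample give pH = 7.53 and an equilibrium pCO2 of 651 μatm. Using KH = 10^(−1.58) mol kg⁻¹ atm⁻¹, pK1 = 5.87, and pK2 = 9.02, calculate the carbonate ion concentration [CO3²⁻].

[CO3²⁻] = 0.0253 mmol/kg

[CO2*] = KH · pCO2 = 10^(−1.58) × 651×10^-6 = 1.712×10^-5 mol/kg
α₀ = 1/(1 + K1/[H⁺] + K1K2/[H⁺]²) = 1/(1 + 10^+1.66 + 10^+0.17) = 0.02075
DIC = [CO2*]/α₀ = 1.712×10^-5 / 0.02075 = 0.8251 mmol/kg
[CO3²⁻] = α₂·DIC; α₂ = 0.03069, so [CO3²⁻] = 0.03069 × 0.8251 = 0.0253 mmol/kg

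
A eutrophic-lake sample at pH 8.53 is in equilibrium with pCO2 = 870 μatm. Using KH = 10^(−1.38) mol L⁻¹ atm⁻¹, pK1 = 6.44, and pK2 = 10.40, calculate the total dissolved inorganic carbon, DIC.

DIC = 4.56 mmol/L

[CO2*] = KH · pCO2 = 10^(−1.38) × 870×10^-6 = 3.627×10^-5 mol/L
α₀ = 1/(1 + K1/[H⁺] + K1K2/[H⁺]²) = 1/(1 + 10^+2.09 + 10^+0.22) = 0.007956
DIC = [CO2*]/α₀ = 3.627×10^-5 / 0.007956 = 4.56 mmol/L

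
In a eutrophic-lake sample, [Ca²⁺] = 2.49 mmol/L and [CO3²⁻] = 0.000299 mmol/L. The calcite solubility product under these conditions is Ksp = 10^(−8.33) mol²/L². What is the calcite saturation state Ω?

Ω = 0.159

Ksp = 10^(−8.33) = 4.677×10^-9
Ω = [Ca²⁺][CO3²⁻]/Ksp = (2.49×10^-3)(0.000299×10^-3) / 4.677×10^-9 = 0.159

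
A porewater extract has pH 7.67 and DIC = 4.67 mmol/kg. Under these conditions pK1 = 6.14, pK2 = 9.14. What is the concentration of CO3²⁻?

[CO3²⁻] = 0.149 mmol/kg

α₂ = 1 / (1 + [H⁺]/K2 + [H⁺]²/(K1K2)) = 1 / (1 + 10^+1.47 + 10^-0.06)
   = 1 / (1 + 29.512 + 0.87096) = 1/31.383 = 0.03186
[CO3²⁻] = α₂ × DIC = 0.03186 × 4.67 = 0.149 mmol/kg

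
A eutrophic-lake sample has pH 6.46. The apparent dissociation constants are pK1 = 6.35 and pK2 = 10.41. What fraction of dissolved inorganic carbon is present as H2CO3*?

α₀ = 1 / (1 + K1/[H⁺] + K1K2/[H⁺]²) = 1 / (1 + 10^+0.11 + 10^-3.84)
   = 1 / (1 + 1.2882 + 0.00014454) = 1/2.2884 = 0.4370

α₀ = 0.437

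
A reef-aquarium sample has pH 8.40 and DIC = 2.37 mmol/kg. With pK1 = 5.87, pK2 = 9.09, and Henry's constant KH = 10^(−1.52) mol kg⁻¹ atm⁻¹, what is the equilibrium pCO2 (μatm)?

α₀ = 1 / (1 + K1/[H⁺] + K1K2/[H⁺]²) = 1 / (1 + 10^+2.53 + 10^+1.84)
   = 1 / (1 + 338.84 + 69.183) = 1/409.03 = 0.002445
[CO2*] = α₀ × DIC = 0.002445 × 2.37 = 0.005794 mmol/kg = 5.794 μmol/kg
pCO2 = [CO2*]/KH = 5.794×10^-6 / 3.020×10^-2 = 192 μatm

pCO2 = 192 μatm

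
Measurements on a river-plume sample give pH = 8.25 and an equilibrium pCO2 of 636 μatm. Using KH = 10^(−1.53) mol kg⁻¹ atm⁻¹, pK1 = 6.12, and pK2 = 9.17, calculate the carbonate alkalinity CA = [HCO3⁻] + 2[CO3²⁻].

[CO2*] = KH · pCO2 = 10^(−1.53) × 636×10^-6 = 1.877×10^-5 mol/kg
α₀ = 1/(1 + K1/[H⁺] + K1K2/[H⁺]²) = 1/(1 + 10^+2.13 + 10^+1.21) = 0.006574
DIC = [CO2*]/α₀ = 1.877×10^-5 / 0.006574 = 2.855 mmol/kg
CA = (α₁ + 2α₂)·DIC = (0.8868 + 2×0.1066) × 2.855 = 3.14 mmol/kg

CA = 3.14 mmol/kg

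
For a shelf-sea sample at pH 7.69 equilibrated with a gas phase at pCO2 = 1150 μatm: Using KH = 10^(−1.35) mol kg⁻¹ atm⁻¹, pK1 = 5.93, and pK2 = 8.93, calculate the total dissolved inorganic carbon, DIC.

DIC = 3.18 mmol/kg

[CO2*] = KH · pCO2 = 10^(−1.35) × 1150×10^-6 = 5.137×10^-5 mol/kg
α₀ = 1/(1 + K1/[H⁺] + K1K2/[H⁺]²) = 1/(1 + 10^+1.76 + 10^+0.52) = 0.01617
DIC = [CO2*]/α₀ = 5.137×10^-5 / 0.01617 = 3.18 mmol/kg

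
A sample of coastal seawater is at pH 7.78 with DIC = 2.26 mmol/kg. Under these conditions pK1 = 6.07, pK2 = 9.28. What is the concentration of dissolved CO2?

α₀ = 1 / (1 + K1/[H⁺] + K1K2/[H⁺]²) = 1 / (1 + 10^+1.71 + 10^+0.21)
   = 1 / (1 + 51.286 + 1.6218) = 1/53.908 = 0.01855
[CO2*] = α₀ × DIC = 0.01855 × 2.26 = 0.0419 mmol/kg

[CO2*] = 0.0419 mmol/kg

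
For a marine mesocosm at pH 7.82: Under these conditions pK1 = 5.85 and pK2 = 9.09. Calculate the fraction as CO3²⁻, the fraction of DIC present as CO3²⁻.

α₂ = 1 / (1 + [H⁺]/K2 + [H⁺]²/(K1K2)) = 1 / (1 + 10^+1.27 + 10^-0.70)
   = 1 / (1 + 18.621 + 0.19953) = 1/19.820 = 0.05045

α₂ = 0.0505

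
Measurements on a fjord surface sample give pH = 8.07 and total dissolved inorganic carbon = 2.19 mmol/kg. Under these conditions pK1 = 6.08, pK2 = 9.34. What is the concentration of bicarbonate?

[HCO3⁻] = 2.06 mmol/kg

α₁ = 1 / (1 + [H⁺]/K1 + K2/[H⁺]) = 1 / (1 + 10^-1.99 + 10^-1.27)
   = 1 / (1 + 0.010233 + 0.053703) = 1/1.0639 = 0.9399
[HCO3⁻] = α₁ × DIC = 0.9399 × 2.19 = 2.06 mmol/kg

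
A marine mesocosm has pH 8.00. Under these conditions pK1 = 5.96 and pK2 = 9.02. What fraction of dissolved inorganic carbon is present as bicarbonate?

α₁ = 1 / (1 + [H⁺]/K1 + K2/[H⁺]) = 1 / (1 + 10^-2.04 + 10^-1.02)
   = 1 / (1 + 0.0091201 + 0.095499) = 1/1.1046 = 0.9053

α₁ = 0.905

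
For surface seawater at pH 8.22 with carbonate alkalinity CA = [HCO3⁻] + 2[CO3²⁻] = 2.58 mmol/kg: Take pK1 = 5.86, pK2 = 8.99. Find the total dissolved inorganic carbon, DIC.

CA = [HCO3⁻] + 2[CO3²⁻] = (α₁ + 2α₂)·DIC
At pH 8.22: [H⁺]/K1 = 10^-2.36 = 0.0043652, K2/[H⁺] = 10^-0.77 = 0.16982
α₁ = 1/(1 + 0.0043652 + 0.16982) = 1/1.1742 = 0.8517; α₂ = α₁·K2/[H⁺] = 0.1446
α₁ + 2α₂ = 1.1409
DIC = CA / (α₁ + 2α₂) = 2.58 / 1.1409 = 2.26 mmol/kg

DIC = 2.26 mmol/kg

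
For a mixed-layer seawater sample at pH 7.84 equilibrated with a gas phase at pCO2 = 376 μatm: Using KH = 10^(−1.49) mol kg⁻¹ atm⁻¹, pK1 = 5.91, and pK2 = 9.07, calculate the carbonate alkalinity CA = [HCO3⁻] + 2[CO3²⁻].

CA = 1.16 mmol/kg

[CO2*] = KH · pCO2 = 10^(−1.49) × 376×10^-6 = 1.217×10^-5 mol/kg
α₀ = 1/(1 + K1/[H⁺] + K1K2/[H⁺]²) = 1/(1 + 10^+1.93 + 10^+0.70) = 0.01097
DIC = [CO2*]/α₀ = 1.217×10^-5 / 0.01097 = 1.109 mmol/kg
CA = (α₁ + 2α₂)·DIC = (0.9340 + 2×0.05500) × 1.109 = 1.16 mmol/kg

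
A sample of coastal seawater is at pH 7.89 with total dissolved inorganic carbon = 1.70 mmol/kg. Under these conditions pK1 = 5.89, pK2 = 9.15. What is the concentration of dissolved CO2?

α₀ = 1 / (1 + K1/[H⁺] + K1K2/[H⁺]²) = 1 / (1 + 10^+2.00 + 10^+0.74)
   = 1 / (1 + 100.00 + 5.4954) = 1/106.50 = 0.009390
[CO2*] = α₀ × DIC = 0.009390 × 1.70 = 0.0160 mmol/kg = 16.0 μmol/kg

[CO2*] = 16.0 μmol/kg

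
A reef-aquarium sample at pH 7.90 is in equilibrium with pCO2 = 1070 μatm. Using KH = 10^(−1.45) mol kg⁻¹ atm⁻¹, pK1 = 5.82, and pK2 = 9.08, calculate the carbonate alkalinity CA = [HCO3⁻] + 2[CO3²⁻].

[CO2*] = KH · pCO2 = 10^(−1.45) × 1070×10^-6 = 3.797×10^-5 mol/kg
α₀ = 1/(1 + K1/[H⁺] + K1K2/[H⁺]²) = 1/(1 + 10^+2.08 + 10^+0.90) = 0.007742
DIC = [CO2*]/α₀ = 3.797×10^-5 / 0.007742 = 4.904 mmol/kg
CA = (α₁ + 2α₂)·DIC = (0.9308 + 2×0.06149) × 4.904 = 5.17 mmol/kg

CA = 5.17 mmol/kg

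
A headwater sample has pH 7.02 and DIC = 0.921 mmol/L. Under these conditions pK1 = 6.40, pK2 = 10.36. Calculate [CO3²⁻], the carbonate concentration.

[CO3²⁻] = 0.339 μmol/L

α₂ = 1 / (1 + [H⁺]/K2 + [H⁺]²/(K1K2)) = 1 / (1 + 10^+3.34 + 10^+2.72)
   = 1 / (1 + 2187.8 + 524.81) = 1/2713.6 = 0.0003685
[CO3²⁻] = α₂ × DIC = 0.0003685 × 0.921 = 0.000339 mmol/L = 0.339 μmol/L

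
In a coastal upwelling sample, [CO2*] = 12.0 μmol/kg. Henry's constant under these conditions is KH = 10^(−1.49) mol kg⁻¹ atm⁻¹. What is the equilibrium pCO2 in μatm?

pCO2 = 371 μatm

KH = 10^(−1.49) = 3.236×10^-2 mol kg⁻¹ atm⁻¹
pCO2 = [CO2*]/KH = 12.0×10^-6 / 3.236×10^-2 = 3.71×10^-4 atm = 371 μatm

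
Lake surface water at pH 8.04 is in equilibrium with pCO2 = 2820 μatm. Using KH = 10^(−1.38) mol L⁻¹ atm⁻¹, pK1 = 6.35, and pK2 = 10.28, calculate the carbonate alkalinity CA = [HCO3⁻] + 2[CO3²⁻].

CA = 5.82 mmol/L

[CO2*] = KH · pCO2 = 10^(−1.38) × 2820×10^-6 = 1.176×10^-4 mol/L
α₀ = 1/(1 + K1/[H⁺] + K1K2/[H⁺]²) = 1/(1 + 10^+1.69 + 10^-0.55) = 0.01990
DIC = [CO2*]/α₀ = 1.176×10^-4 / 0.01990 = 5.908 mmol/L
CA = (α₁ + 2α₂)·DIC = (0.9745 + 2×0.005608) × 5.908 = 5.82 mmol/L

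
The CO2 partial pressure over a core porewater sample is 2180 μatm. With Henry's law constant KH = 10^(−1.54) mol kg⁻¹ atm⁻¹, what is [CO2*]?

[CO2*] = 62.9 μmol/kg

KH = 10^(−1.54) = 2.884×10^-2 mol kg⁻¹ atm⁻¹
[CO2*] = KH · pCO2 = 2.884×10^-2 × 2180×10^-6 atm = 6.29×10^-5 mol/kg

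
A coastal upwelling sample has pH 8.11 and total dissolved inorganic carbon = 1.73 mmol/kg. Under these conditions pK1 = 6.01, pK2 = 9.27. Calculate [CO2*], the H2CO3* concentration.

[CO2*] = 12.8 μmol/kg

α₀ = 1 / (1 + K1/[H⁺] + K1K2/[H⁺]²) = 1 / (1 + 10^+2.10 + 10^+0.94)
   = 1 / (1 + 125.89 + 8.7096) = 1/135.60 = 0.007375
[CO2*] = α₀ × DIC = 0.007375 × 1.73 = 0.0128 mmol/kg = 12.8 μmol/kg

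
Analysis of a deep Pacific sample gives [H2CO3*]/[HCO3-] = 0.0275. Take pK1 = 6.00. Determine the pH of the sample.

pH = 7.56

From K1 = [H⁺][HCO3-]/[H2CO3*]:  pH = pK1 − log₁₀([H2CO3*]/[HCO3-])
log₁₀(0.0275) = -1.561
pH = 6.00 − (-1.561) = 7.56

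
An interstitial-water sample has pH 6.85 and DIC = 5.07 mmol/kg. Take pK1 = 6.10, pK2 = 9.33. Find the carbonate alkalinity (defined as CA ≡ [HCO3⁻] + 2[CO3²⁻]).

CA = [HCO3⁻] + 2[CO3²⁻] = (α₁ + 2α₂)·DIC
At pH 6.85: [H⁺]/K1 = 10^-0.75 = 0.17783, K2/[H⁺] = 10^-2.48 = 0.0033113
α₁ = 1/(1 + 0.17783 + 0.0033113) = 1/1.1811 = 0.8466; α₂ = α₁·K2/[H⁺] = 0.002803
α₁ + 2α₂ = 0.8522
CA = 0.8522 × 5.07 = 4.32 mmol/kg

CA = 4.32 mmol/kg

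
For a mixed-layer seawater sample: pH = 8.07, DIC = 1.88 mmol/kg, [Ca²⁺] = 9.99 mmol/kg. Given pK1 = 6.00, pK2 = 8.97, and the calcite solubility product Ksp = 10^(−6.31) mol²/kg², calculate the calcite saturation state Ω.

Ω = 4.26

α₂ = 1 / (1 + [H⁺]/K2 + [H⁺]²/(K1K2)) = 1 / (1 + 10^+0.90 + 10^-1.17)
   = 1 / (1 + 7.9433 + 0.067608) = 1/9.0109 = 0.1110
[CO3²⁻] = α₂ × DIC = 0.1110 × 1.88 = 0.2086 mmol/kg
Ksp = 10^(−6.31) = 4.898×10^-7
Ω = [Ca²⁺][CO3²⁻]/Ksp = (9.99×10^-3)(2.086×10^-4) / 4.898×10^-7 = 4.26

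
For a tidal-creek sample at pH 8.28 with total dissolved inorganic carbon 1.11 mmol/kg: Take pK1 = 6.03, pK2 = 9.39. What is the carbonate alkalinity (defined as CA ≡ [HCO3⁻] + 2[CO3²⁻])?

CA = 1.18 mmol/kg

CA = [HCO3⁻] + 2[CO3²⁻] = (α₁ + 2α₂)·DIC
At pH 8.28: [H⁺]/K1 = 10^-2.25 = 0.0056234, K2/[H⁺] = 10^-1.11 = 0.077625
α₁ = 1/(1 + 0.0056234 + 0.077625) = 1/1.0832 = 0.9231; α₂ = α₁·K2/[H⁺] = 0.07166
α₁ + 2α₂ = 1.0665
CA = 1.0665 × 1.11 = 1.18 mmol/kg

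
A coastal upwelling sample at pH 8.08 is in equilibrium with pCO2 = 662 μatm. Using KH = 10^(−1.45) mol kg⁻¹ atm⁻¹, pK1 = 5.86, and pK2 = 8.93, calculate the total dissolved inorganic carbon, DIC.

[CO2*] = KH · pCO2 = 10^(−1.45) × 662×10^-6 = 2.349×10^-5 mol/kg
α₀ = 1/(1 + K1/[H⁺] + K1K2/[H⁺]²) = 1/(1 + 10^+2.22 + 10^+1.37) = 0.005252
DIC = [CO2*]/α₀ = 2.349×10^-5 / 0.005252 = 4.47 mmol/kg

DIC = 4.47 mmol/kg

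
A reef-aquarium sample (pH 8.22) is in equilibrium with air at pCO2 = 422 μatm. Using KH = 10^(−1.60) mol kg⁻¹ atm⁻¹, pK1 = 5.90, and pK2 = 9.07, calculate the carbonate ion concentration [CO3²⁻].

[CO2*] = KH · pCO2 = 10^(−1.60) × 422×10^-6 = 1.060×10^-5 mol/kg
α₀ = 1/(1 + K1/[H⁺] + K1K2/[H⁺]²) = 1/(1 + 10^+2.32 + 10^+1.47) = 0.004176
DIC = [CO2*]/α₀ = 1.060×10^-5 / 0.004176 = 2.538 mmol/kg
[CO3²⁻] = α₂·DIC; α₂ = 0.1233, so [CO3²⁻] = 0.1233 × 2.538 = 0.313 mmol/kg

[CO3²⁻] = 0.313 mmol/kg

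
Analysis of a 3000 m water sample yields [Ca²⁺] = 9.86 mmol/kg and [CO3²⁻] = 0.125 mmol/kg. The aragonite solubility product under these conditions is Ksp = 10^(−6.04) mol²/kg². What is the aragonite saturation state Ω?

Ksp = 10^(−6.04) = 9.120×10^-7
Ω = [Ca²⁺][CO3²⁻]/Ksp = (9.86×10^-3)(0.125×10^-3) / 9.120×10^-7 = 1.35

Ω = 1.35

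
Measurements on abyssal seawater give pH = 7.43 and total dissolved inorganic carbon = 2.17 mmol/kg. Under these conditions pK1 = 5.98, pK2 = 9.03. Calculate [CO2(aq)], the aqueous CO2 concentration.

[CO2*] = 0.0726 mmol/kg

α₀ = 1 / (1 + K1/[H⁺] + K1K2/[H⁺]²) = 1 / (1 + 10^+1.45 + 10^-0.15)
   = 1 / (1 + 28.184 + 0.70795) = 1/29.892 = 0.03345
[CO2*] = α₀ × DIC = 0.03345 × 2.17 = 0.0726 mmol/kg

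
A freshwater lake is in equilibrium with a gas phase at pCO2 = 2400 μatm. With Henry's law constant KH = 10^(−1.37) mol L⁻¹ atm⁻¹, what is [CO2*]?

KH = 10^(−1.37) = 4.266×10^-2 mol L⁻¹ atm⁻¹
[CO2*] = KH · pCO2 = 4.266×10^-2 × 2400×10^-6 atm = 1.02×10^-4 mol/L

[CO2*] = 102 μmol/L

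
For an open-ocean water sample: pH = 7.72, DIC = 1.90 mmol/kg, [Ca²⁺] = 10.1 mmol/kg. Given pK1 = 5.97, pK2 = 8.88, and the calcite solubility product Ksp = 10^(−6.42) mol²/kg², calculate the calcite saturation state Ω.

α₂ = 1 / (1 + [H⁺]/K2 + [H⁺]²/(K1K2)) = 1 / (1 + 10^+1.16 + 10^-0.59)
   = 1 / (1 + 14.454 + 0.25704) = 1/15.711 = 0.06365
[CO3²⁻] = α₂ × DIC = 0.06365 × 1.90 = 0.1209 mmol/kg
Ksp = 10^(−6.42) = 3.802×10^-7
Ω = [Ca²⁺][CO3²⁻]/Ksp = (10.1×10^-3)(1.209×10^-4) / 3.802×10^-7 = 3.21

Ω = 3.21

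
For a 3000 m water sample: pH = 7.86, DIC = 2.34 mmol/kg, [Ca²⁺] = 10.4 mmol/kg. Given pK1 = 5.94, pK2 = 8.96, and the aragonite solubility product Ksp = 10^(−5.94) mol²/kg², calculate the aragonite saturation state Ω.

Ω = 1.54

α₂ = 1 / (1 + [H⁺]/K2 + [H⁺]²/(K1K2)) = 1 / (1 + 10^+1.10 + 10^-0.82)
   = 1 / (1 + 12.589 + 0.15136) = 1/13.741 = 0.07278
[CO3²⁻] = α₂ × DIC = 0.07278 × 2.34 = 0.1703 mmol/kg
Ksp = 10^(−5.94) = 1.148×10^-6
Ω = [Ca²⁺][CO3²⁻]/Ksp = (10.4×10^-3)(1.703×10^-4) / 1.148×10^-6 = 1.54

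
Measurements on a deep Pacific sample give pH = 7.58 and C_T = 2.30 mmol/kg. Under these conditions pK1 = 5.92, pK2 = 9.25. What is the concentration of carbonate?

α₂ = 1 / (1 + [H⁺]/K2 + [H⁺]²/(K1K2)) = 1 / (1 + 10^+1.67 + 10^+0.01)
   = 1 / (1 + 46.774 + 1.0233) = 1/48.797 = 0.02049
[CO3²⁻] = α₂ × DIC = 0.02049 × 2.30 = 0.0471 mmol/kg

[CO3²⁻] = 0.0471 mmol/kg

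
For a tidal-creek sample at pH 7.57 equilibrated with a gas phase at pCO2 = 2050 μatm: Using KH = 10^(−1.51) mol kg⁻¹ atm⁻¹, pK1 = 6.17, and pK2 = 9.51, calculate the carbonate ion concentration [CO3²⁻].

[CO3²⁻] = 18.3 μmol/kg

[CO2*] = KH · pCO2 = 10^(−1.51) × 2050×10^-6 = 6.335×10^-5 mol/kg
α₀ = 1/(1 + K1/[H⁺] + K1K2/[H⁺]²) = 1/(1 + 10^+1.40 + 10^-0.54) = 0.03787
DIC = [CO2*]/α₀ = 6.335×10^-5 / 0.03787 = 1.673 mmol/kg
[CO3²⁻] = α₂·DIC; α₂ = 0.01092, so [CO3²⁻] = 0.01092 × 1.673 = 0.0183 mmol/kg = 18.3 μmol/kg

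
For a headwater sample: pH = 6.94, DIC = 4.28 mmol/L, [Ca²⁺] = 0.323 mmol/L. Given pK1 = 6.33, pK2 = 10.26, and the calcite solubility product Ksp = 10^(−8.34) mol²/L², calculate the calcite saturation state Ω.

α₂ = 1 / (1 + [H⁺]/K2 + [H⁺]²/(K1K2)) = 1 / (1 + 10^+3.32 + 10^+2.71)
   = 1 / (1 + 2089.3 + 512.86) = 1/2603.2 = 0.0003841
[CO3²⁻] = α₂ × DIC = 0.0003841 × 4.28 = 0.001644 mmol/L = 1.644 μmol/L
Ksp = 10^(−8.34) = 4.571×10^-9
Ω = [Ca²⁺][CO3²⁻]/Ksp = (0.323×10^-3)(1.644×10^-6) / 4.571×10^-9 = 0.116

Ω = 0.116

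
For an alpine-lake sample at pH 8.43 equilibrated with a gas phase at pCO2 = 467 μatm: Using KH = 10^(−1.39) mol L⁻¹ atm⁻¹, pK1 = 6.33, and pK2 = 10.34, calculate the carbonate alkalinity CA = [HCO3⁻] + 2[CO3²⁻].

CA = 2.45 mmol/L

[CO2*] = KH · pCO2 = 10^(−1.39) × 467×10^-6 = 1.902×10^-5 mol/L
α₀ = 1/(1 + K1/[H⁺] + K1K2/[H⁺]²) = 1/(1 + 10^+2.10 + 10^+0.19) = 0.007786
DIC = [CO2*]/α₀ = 1.902×10^-5 / 0.007786 = 2.444 mmol/L
CA = (α₁ + 2α₂)·DIC = (0.9802 + 2×0.01206) × 2.444 = 2.45 mmol/L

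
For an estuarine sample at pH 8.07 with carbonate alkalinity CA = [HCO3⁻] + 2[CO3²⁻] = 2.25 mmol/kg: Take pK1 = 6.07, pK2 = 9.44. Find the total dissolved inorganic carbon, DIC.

CA = [HCO3⁻] + 2[CO3²⁻] = (α₁ + 2α₂)·DIC
At pH 8.07: [H⁺]/K1 = 10^-2.00 = 0.010000, K2/[H⁺] = 10^-1.37 = 0.042658
α₁ = 1/(1 + 0.010000 + 0.042658) = 1/1.0527 = 0.9500; α₂ = α₁·K2/[H⁺] = 0.04052
α₁ + 2α₂ = 1.0310
DIC = CA / (α₁ + 2α₂) = 2.25 / 1.0310 = 2.18 mmol/kg

DIC = 2.18 mmol/kg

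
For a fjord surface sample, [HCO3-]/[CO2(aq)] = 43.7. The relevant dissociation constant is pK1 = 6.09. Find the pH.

From K1 = [H⁺][HCO3-]/[CO2(aq)]:  pH = pK1 + log₁₀([HCO3-]/[CO2(aq)])
log₁₀(43.7) = +1.640
pH = 6.09 + (+1.640) = 7.73

pH = 7.73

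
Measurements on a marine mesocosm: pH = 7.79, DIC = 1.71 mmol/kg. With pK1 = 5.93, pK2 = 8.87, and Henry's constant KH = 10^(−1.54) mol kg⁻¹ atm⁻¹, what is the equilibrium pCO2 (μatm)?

pCO2 = 746 μatm

α₀ = 1 / (1 + K1/[H⁺] + K1K2/[H⁺]²) = 1 / (1 + 10^+1.86 + 10^+0.78)
   = 1 / (1 + 72.444 + 6.0256) = 1/79.469 = 0.01258
[CO2*] = α₀ × DIC = 0.01258 × 1.71 = 0.02152 mmol/kg
pCO2 = [CO2*]/KH = 2.152×10^-5 / 2.884×10^-2 = 746 μatm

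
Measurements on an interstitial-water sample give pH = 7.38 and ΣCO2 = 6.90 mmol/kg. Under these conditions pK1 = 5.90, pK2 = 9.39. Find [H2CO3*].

[CO2*] = 0.219 mmol/kg

α₀ = 1 / (1 + K1/[H⁺] + K1K2/[H⁺]²) = 1 / (1 + 10^+1.48 + 10^-0.53)
   = 1 / (1 + 30.200 + 0.29512) = 1/31.495 = 0.03175
[CO2*] = α₀ × DIC = 0.03175 × 6.90 = 0.219 mmol/kg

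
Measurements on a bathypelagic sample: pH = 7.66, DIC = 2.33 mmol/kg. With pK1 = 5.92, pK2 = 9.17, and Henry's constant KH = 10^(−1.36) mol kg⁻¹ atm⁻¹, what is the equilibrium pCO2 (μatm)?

pCO2 = 926 μatm

α₀ = 1 / (1 + K1/[H⁺] + K1K2/[H⁺]²) = 1 / (1 + 10^+1.74 + 10^+0.23)
   = 1 / (1 + 54.954 + 1.6982) = 1/57.652 = 0.01735
[CO2*] = α₀ × DIC = 0.01735 × 2.33 = 0.04041 mmol/kg
pCO2 = [CO2*]/KH = 4.041×10^-5 / 4.365×10^-2 = 926 μatm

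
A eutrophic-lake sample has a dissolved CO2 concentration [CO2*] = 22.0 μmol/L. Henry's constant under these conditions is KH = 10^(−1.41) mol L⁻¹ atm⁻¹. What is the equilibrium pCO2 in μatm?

pCO2 = 565 μatm

KH = 10^(−1.41) = 3.890×10^-2 mol L⁻¹ atm⁻¹
pCO2 = [CO2*]/KH = 22.0×10^-6 / 3.890×10^-2 = 5.65×10^-4 atm = 565 μatm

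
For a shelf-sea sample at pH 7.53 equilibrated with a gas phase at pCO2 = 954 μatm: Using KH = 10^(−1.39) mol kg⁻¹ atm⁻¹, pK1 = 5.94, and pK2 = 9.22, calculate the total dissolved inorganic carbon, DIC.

[CO2*] = KH · pCO2 = 10^(−1.39) × 954×10^-6 = 3.886×10^-5 mol/kg
α₀ = 1/(1 + K1/[H⁺] + K1K2/[H⁺]²) = 1/(1 + 10^+1.59 + 10^-0.10) = 0.02457
DIC = [CO2*]/α₀ = 3.886×10^-5 / 0.02457 = 1.58 mmol/kg

DIC = 1.58 mmol/kg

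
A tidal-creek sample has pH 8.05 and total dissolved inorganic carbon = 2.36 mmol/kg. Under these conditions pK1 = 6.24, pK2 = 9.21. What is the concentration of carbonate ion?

[CO3²⁻] = 0.151 mmol/kg

α₂ = 1 / (1 + [H⁺]/K2 + [H⁺]²/(K1K2)) = 1 / (1 + 10^+1.16 + 10^-0.65)
   = 1 / (1 + 14.454 + 0.22387) = 1/15.678 = 0.06378
[CO3²⁻] = α₂ × DIC = 0.06378 × 2.36 = 0.151 mmol/kg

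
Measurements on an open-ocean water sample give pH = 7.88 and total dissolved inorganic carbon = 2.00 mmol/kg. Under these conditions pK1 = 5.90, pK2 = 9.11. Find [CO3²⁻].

[CO3²⁻] = 0.110 mmol/kg

α₂ = 1 / (1 + [H⁺]/K2 + [H⁺]²/(K1K2)) = 1 / (1 + 10^+1.23 + 10^-0.75)
   = 1 / (1 + 16.982 + 0.17783) = 1/18.160 = 0.05507
[CO3²⁻] = α₂ × DIC = 0.05507 × 2.00 = 0.110 mmol/kg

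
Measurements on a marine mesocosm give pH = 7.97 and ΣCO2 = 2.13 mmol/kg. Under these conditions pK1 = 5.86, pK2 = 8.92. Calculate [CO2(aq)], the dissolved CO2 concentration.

α₀ = 1 / (1 + K1/[H⁺] + K1K2/[H⁺]²) = 1 / (1 + 10^+2.11 + 10^+1.16)
   = 1 / (1 + 128.82 + 14.454) = 1/144.28 = 0.006931
[CO2*] = α₀ × DIC = 0.006931 × 2.13 = 0.0148 mmol/kg = 14.8 μmol/kg

[CO2*] = 14.8 μmol/kg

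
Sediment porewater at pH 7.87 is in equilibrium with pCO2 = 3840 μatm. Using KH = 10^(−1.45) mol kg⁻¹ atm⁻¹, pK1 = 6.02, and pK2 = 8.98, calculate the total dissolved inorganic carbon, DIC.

DIC = 10.5 mmol/kg

[CO2*] = KH · pCO2 = 10^(−1.45) × 3840×10^-6 = 1.362×10^-4 mol/kg
α₀ = 1/(1 + K1/[H⁺] + K1K2/[H⁺]²) = 1/(1 + 10^+1.85 + 10^+0.74) = 0.01294
DIC = [CO2*]/α₀ = 1.362×10^-4 / 0.01294 = 10.5 mmol/kg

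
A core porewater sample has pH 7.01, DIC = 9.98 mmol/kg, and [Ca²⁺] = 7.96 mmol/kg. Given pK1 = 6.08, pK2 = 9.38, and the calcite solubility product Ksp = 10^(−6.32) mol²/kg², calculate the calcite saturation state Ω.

α₂ = 1 / (1 + [H⁺]/K2 + [H⁺]²/(K1K2)) = 1 / (1 + 10^+2.37 + 10^+1.44)
   = 1 / (1 + 234.42 + 27.542) = 1/262.97 = 0.003803
[CO3²⁻] = α₂ × DIC = 0.003803 × 9.98 = 0.03795 mmol/kg
Ksp = 10^(−6.32) = 4.786×10^-7
Ω = [Ca²⁺][CO3²⁻]/Ksp = (7.96×10^-3)(3.795×10^-5) / 4.786×10^-7 = 0.631

Ω = 0.631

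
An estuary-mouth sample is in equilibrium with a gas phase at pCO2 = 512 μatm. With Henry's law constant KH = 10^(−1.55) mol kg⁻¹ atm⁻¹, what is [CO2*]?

KH = 10^(−1.55) = 2.818×10^-2 mol kg⁻¹ atm⁻¹
[CO2*] = KH · pCO2 = 2.818×10^-2 × 512×10^-6 atm = 1.44×10^-5 mol/kg

[CO2*] = 14.4 μmol/kg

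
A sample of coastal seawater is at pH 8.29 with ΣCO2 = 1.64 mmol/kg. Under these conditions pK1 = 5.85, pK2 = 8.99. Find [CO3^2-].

α₂ = 1 / (1 + [H⁺]/K2 + [H⁺]²/(K1K2)) = 1 / (1 + 10^+0.70 + 10^-1.74)
   = 1 / (1 + 5.0119 + 0.018197) = 1/6.0301 = 0.1658
[CO3²⁻] = α₂ × DIC = 0.1658 × 1.64 = 0.272 mmol/kg

[CO3²⁻] = 0.272 mmol/kg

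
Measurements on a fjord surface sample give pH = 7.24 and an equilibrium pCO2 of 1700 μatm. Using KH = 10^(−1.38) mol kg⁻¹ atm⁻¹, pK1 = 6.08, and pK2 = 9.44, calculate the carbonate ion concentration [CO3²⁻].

[CO3²⁻] = 6.46 μmol/kg

[CO2*] = KH · pCO2 = 10^(−1.38) × 1700×10^-6 = 7.087×10^-5 mol/kg
α₀ = 1/(1 + K1/[H⁺] + K1K2/[H⁺]²) = 1/(1 + 10^+1.16 + 10^-1.04) = 0.06433
DIC = [CO2*]/α₀ = 7.087×10^-5 / 0.06433 = 1.102 mmol/kg
[CO3²⁻] = α₂·DIC; α₂ = 0.005867, so [CO3²⁻] = 0.005867 × 1.102 = 0.00646 mmol/kg = 6.46 μmol/kg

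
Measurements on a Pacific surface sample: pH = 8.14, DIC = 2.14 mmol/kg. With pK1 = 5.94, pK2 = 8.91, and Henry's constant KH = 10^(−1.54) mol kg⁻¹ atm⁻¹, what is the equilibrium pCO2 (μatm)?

pCO2 = 398 μatm

α₀ = 1 / (1 + K1/[H⁺] + K1K2/[H⁺]²) = 1 / (1 + 10^+2.20 + 10^+1.43)
   = 1 / (1 + 158.49 + 26.915) = 1/186.40 = 0.005365
[CO2*] = α₀ × DIC = 0.005365 × 2.14 = 0.01148 mmol/kg = 11.48 μmol/kg
pCO2 = [CO2*]/KH = 1.148×10^-5 / 2.884×10^-2 = 398 μatm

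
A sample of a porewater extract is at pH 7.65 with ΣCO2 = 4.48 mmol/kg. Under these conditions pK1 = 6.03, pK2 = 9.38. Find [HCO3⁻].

[HCO3⁻] = 4.30 mmol/kg

α₁ = 1 / (1 + [H⁺]/K1 + K2/[H⁺]) = 1 / (1 + 10^-1.62 + 10^-1.73)
   = 1 / (1 + 0.023988 + 0.018621) = 1/1.0426 = 0.9591
[HCO3⁻] = α₁ × DIC = 0.9591 × 4.48 = 4.30 mmol/kg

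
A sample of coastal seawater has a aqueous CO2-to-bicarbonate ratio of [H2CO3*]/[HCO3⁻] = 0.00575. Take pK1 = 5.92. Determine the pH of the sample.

From K1 = [H⁺][HCO3⁻]/[H2CO3*]:  pH = pK1 − log₁₀([H2CO3*]/[HCO3⁻])
log₁₀(0.00575) = -2.240
pH = 5.92 − (-2.240) = 8.16

pH = 8.16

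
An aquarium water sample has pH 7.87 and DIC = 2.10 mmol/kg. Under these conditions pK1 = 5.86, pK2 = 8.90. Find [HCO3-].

[HCO3⁻] = 1.90 mmol/kg

α₁ = 1 / (1 + [H⁺]/K1 + K2/[H⁺]) = 1 / (1 + 10^-2.01 + 10^-1.03)
   = 1 / (1 + 0.0097724 + 0.093325) = 1/1.1031 = 0.9065
[HCO3⁻] = α₁ × DIC = 0.9065 × 2.10 = 1.90 mmol/kg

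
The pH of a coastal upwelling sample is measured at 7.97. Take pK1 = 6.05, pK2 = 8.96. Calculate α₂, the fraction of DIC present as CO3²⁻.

α₂ = 0.0918

α₂ = 1 / (1 + [H⁺]/K2 + [H⁺]²/(K1K2)) = 1 / (1 + 10^+0.99 + 10^-0.93)
   = 1 / (1 + 9.7724 + 0.11749) = 1/10.890 = 0.09183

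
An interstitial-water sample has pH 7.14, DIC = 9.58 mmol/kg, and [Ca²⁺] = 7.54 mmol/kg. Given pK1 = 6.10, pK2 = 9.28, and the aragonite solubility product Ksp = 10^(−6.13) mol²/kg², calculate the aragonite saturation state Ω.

α₂ = 1 / (1 + [H⁺]/K2 + [H⁺]²/(K1K2)) = 1 / (1 + 10^+2.14 + 10^+1.10)
   = 1 / (1 + 138.04 + 12.589) = 1/151.63 = 0.006595
[CO3²⁻] = α₂ × DIC = 0.006595 × 9.58 = 0.06318 mmol/kg
Ksp = 10^(−6.13) = 7.413×10^-7
Ω = [Ca²⁺][CO3²⁻]/Ksp = (7.54×10^-3)(6.318×10^-5) / 7.413×10^-7 = 0.643

Ω = 0.643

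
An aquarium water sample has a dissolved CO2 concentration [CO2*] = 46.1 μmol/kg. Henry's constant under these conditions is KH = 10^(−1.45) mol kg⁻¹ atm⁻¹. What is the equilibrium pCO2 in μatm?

pCO2 = 1300 μatm

KH = 10^(−1.45) = 3.548×10^-2 mol kg⁻¹ atm⁻¹
pCO2 = [CO2*]/KH = 46.1×10^-6 / 3.548×10^-2 = 1.30×10^-3 atm = 1300 μatm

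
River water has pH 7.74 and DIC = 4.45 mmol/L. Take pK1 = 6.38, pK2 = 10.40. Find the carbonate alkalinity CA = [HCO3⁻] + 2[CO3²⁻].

CA = [HCO3⁻] + 2[CO3²⁻] = (α₁ + 2α₂)·DIC
At pH 7.74: [H⁺]/K1 = 10^-1.36 = 0.043652, K2/[H⁺] = 10^-2.66 = 0.0021878
α₁ = 1/(1 + 0.043652 + 0.0021878) = 1/1.0458 = 0.9562; α₂ = α₁·K2/[H⁺] = 0.002092
α₁ + 2α₂ = 0.9604
CA = 0.9604 × 4.45 = 4.27 mmol/L

CA = 4.27 mmol/L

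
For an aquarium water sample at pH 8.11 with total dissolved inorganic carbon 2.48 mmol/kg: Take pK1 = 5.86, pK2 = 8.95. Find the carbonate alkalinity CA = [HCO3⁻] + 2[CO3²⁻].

CA = 2.78 mmol/kg

CA = [HCO3⁻] + 2[CO3²⁻] = (α₁ + 2α₂)·DIC
At pH 8.11: [H⁺]/K1 = 10^-2.25 = 0.0056234, K2/[H⁺] = 10^-0.84 = 0.14454
α₁ = 1/(1 + 0.0056234 + 0.14454) = 1/1.1502 = 0.8694; α₂ = α₁·K2/[H⁺] = 0.1257
α₁ + 2α₂ = 1.1208
CA = 1.1208 × 2.48 = 2.78 mmol/kg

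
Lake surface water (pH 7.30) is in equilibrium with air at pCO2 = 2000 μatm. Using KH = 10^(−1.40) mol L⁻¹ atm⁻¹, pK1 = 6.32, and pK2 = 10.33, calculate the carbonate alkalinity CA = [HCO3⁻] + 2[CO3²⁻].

[CO2*] = KH · pCO2 = 10^(−1.40) × 2000×10^-6 = 7.962×10^-5 mol/L
α₀ = 1/(1 + K1/[H⁺] + K1K2/[H⁺]²) = 1/(1 + 10^+0.98 + 10^-2.05) = 0.09471
DIC = [CO2*]/α₀ = 7.962×10^-5 / 0.09471 = 0.8407 mmol/L
CA = (α₁ + 2α₂)·DIC = (0.9044 + 2×0.0008441) × 0.8407 = 0.762 mmol/L

CA = 0.762 mmol/L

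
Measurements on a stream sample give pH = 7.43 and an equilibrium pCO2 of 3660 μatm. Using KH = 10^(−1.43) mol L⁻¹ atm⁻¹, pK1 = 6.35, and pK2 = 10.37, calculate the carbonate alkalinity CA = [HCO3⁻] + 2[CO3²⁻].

CA = 1.64 mmol/L

[CO2*] = KH · pCO2 = 10^(−1.43) × 3660×10^-6 = 1.360×10^-4 mol/L
α₀ = 1/(1 + K1/[H⁺] + K1K2/[H⁺]²) = 1/(1 + 10^+1.08 + 10^-1.86) = 0.07671
DIC = [CO2*]/α₀ = 1.360×10^-4 / 0.07671 = 1.773 mmol/L
CA = (α₁ + 2α₂)·DIC = (0.9222 + 2×0.001059) × 1.773 = 1.64 mmol/L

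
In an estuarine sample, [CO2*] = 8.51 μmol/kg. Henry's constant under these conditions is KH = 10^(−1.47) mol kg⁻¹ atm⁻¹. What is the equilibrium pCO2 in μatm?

pCO2 = 251 μatm

KH = 10^(−1.47) = 3.388×10^-2 mol kg⁻¹ atm⁻¹
pCO2 = [CO2*]/KH = 8.51×10^-6 / 3.388×10^-2 = 2.51×10^-4 atm = 251 μatm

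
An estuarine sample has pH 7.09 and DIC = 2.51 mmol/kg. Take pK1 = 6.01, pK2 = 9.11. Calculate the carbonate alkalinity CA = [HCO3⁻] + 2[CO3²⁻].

CA = [HCO3⁻] + 2[CO3²⁻] = (α₁ + 2α₂)·DIC
At pH 7.09: [H⁺]/K1 = 10^-1.08 = 0.083176, K2/[H⁺] = 10^-2.02 = 0.0095499
α₁ = 1/(1 + 0.083176 + 0.0095499) = 1/1.0927 = 0.9151; α₂ = α₁·K2/[H⁺] = 0.008740
α₁ + 2α₂ = 0.9326
CA = 0.9326 × 2.51 = 2.34 mmol/kg

CA = 2.34 mmol/kg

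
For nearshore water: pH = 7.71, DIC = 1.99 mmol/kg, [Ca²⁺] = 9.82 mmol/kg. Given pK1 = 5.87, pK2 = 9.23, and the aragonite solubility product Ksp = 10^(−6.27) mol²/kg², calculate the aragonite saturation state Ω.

Ω = 1.05

α₂ = 1 / (1 + [H⁺]/K2 + [H⁺]²/(K1K2)) = 1 / (1 + 10^+1.52 + 10^-0.32)
   = 1 / (1 + 33.113 + 0.47863) = 1/34.592 = 0.02891
[CO3²⁻] = α₂ × DIC = 0.02891 × 1.99 = 0.05753 mmol/kg
Ksp = 10^(−6.27) = 5.370×10^-7
Ω = [Ca²⁺][CO3²⁻]/Ksp = (9.82×10^-3)(5.753×10^-5) / 5.370×10^-7 = 1.05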